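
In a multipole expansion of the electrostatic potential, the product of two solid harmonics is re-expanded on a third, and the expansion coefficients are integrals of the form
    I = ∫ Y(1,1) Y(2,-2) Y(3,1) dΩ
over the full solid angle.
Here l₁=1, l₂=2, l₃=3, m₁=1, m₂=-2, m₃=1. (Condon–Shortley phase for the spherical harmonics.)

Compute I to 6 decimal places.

m-sum 0 ✓  L=6 even ✓  1≤3≤3 ✓
Π(2lᵢ+1) = 3×5×7 = 105
triangle coeff Δ(1,2,3) = 1/105
Σ_t [0,0]: t=0:+1/4 = 1/4
(3j)²=3/35 [(1 2 3; 0 0 0)], sign=-1
Σ_t [0,0]: t=0:+1/48 = 1/48
(3j)²=1/105 [(1 2 3; 1 -2 1)], sign=+1
⇒ 4πI² = 3/35
I = (-1)√(3/35/(4π)) = -0.08258890

-0.082589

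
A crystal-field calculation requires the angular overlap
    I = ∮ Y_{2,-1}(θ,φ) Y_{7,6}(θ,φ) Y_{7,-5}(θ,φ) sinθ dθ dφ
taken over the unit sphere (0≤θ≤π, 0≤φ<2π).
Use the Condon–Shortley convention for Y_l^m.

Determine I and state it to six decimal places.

0.196071

Checks pass: Σm=0; 16 even; l₃=7∈[5,9].
(2·2+1)(2·7+1)(2·7+1) = 1125
Δ: 2! 2! 12! / 17! → 1/185640
sum: t=0:+1/2419200 t=1:−1/518400 t=2:+1/2419200 = -1/907200
3j²(2 7 7; 0 0 0) = Δ·Π!·Σ² = 56/3315  (sign +1)
sum: t=1:−1/958003200 t=2:+1/79833600 = 1/87091200
3j²(2 7 7; -1 6 -5) = Δ·Π!·Σ² = 121/4760  (sign +1)
combine: 4πI² = 1125·56/3315·121/4760 = 1815/3757
take √, sign +1: I = 0.19607074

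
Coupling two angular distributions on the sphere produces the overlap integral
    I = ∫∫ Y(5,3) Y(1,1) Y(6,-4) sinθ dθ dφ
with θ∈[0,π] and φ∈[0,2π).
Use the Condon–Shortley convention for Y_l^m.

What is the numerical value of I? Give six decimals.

0.274090

m-sum 0 ✓  L=12 even ✓  4≤6≤6 ✓
Π(2lᵢ+1) = 11×3×13 = 429
triangle coeff Δ(5,1,6) = 1/858
Σ_t [0,0]: t=0:+1/14400 = 1/14400
(3j)²=6/143 [(5 1 6; 0 0 0)], sign=+1
Σ_t [0,0]: t=0:+1/161280 = 1/161280
(3j)²=15/286 [(5 1 6; 3 1 -4)], sign=+1
⇒ 4πI² = 135/143
I = (+1)√(135/143/(4π)) = 0.27409047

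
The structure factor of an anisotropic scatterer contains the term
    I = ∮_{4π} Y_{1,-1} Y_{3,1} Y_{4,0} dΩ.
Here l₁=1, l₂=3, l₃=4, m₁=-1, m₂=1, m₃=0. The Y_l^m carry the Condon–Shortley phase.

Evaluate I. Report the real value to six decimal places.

Rules hold: Σm=0, L=8 even, 2≤4≤4.
N = 3·7·9 = 189
Δ = 0!·2!·6!/9! = 1/252
Racah Σ t=0..0: t=0:+1/36 = 1/36
⇒ 3j(1 3 4; 0 0 0)² = 4/63, sgn +1
Racah Σ t=0..0: t=0:+1/96 = 1/96
⇒ 3j(1 3 4; -1 1 0)² = 1/42, sgn +1
4πI² = N·(3j₀)²·(3jₘ)² = 2/7
I = +1·√(0.285714/4π) = 0.15078601

0.150786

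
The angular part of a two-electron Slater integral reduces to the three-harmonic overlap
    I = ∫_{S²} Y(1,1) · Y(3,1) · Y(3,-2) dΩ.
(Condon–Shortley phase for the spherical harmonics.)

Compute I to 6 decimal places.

0.000000

Σlᵢ=7 odd — θ-integrand is odd under cosθ→−cosθ; I=0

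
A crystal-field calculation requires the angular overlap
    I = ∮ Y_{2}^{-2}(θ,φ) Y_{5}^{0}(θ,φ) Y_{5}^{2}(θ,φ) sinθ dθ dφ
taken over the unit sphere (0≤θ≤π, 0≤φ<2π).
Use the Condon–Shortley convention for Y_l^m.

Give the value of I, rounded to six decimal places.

Rules hold: Σm=0, L=12 even, 3≤5≤7.
N = 5·11·11 = 605
Δ = 2!·2!·8!/13! = 1/38610
Racah Σ t=0..2: t=0:+1/2880 t=1:−1/576 t=2:+1/2880 = -1/960
⇒ 3j(2 5 5; 0 0 0)² = 10/429, sgn +1
Racah Σ t=2..2: t=2:+1/2880 = 1/2880
⇒ 3j(2 5 5; -2 0 2)² = 14/429, sgn -1
4πI² = N·(3j₀)²·(3jₘ)² = 700/1521
I = -1·√(0.460224/4π) = -0.19137248

-0.191372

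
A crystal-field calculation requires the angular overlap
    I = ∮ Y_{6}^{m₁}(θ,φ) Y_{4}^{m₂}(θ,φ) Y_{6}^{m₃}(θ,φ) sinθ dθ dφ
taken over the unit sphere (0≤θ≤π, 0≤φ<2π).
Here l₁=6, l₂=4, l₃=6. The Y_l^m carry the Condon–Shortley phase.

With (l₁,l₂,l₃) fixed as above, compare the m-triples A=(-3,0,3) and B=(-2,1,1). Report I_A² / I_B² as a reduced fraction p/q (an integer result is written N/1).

1458/2809

l's match ⇒ only the (l;m) 3-j factors differ between A and B.
A: triangle coeff Δ(6,4,6) = 1/15315300; Σ_t [1,4]: t=1:−1/1451520 t=2:+1/80640 t=3:−1/51840 t=4:+1/414720 = -1/193536; (3j)²=81/17017 [(6 4 6; -3 0 3)], sign=+1
B: triangle coeff Δ(6,4,6) = 1/15315300; Σ_t [1,4]: t=1:−1/725760 t=2:+1/34560 t=3:−1/17280 t=4:+1/82944 = -53/2903040; (3j)²=2809/306306 [(6 4 6; -2 1 1)], sign=+1
I_A²/I_B² = (81/17017)/(2809/306306) = 1458/2809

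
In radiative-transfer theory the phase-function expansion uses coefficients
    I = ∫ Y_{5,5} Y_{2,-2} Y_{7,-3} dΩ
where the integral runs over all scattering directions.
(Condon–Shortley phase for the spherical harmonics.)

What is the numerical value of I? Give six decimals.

-0.011332

m-sum 0 ✓  L=14 even ✓  3≤7≤7 ✓
Π(2lᵢ+1) = 11×5×15 = 825
triangle coeff Δ(5,2,7) = 1/15015
Σ_t [0,0]: t=0:+1/57600 = 1/57600
(3j)²=21/715 [(5 2 7; 0 0 0)], sign=-1
Σ_t [0,0]: t=0:+1/87091200 = 1/87091200
(3j)²=1/15015 [(5 2 7; 5 -2 -3)], sign=+1
⇒ 4πI² = 3/1859
I = (-1)√(3/1859/(4π)) = -0.01133225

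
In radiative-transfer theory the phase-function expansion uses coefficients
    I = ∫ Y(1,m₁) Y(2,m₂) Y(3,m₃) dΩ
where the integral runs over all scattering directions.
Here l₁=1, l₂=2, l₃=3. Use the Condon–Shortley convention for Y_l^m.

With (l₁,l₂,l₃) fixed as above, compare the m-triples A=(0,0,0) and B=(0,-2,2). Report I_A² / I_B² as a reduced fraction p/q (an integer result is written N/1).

9/5

l's match ⇒ only the (l;m) 3-j factors differ between A and B.
A: triangle coeff Δ(1,2,3) = 1/105; Σ_t [0,0]: t=0:+1/4 = 1/4; (3j)²=3/35 [(1 2 3; 0 0 0)], sign=-1
B: triangle coeff Δ(1,2,3) = 1/105; Σ_t [0,0]: t=0:+1/24 = 1/24; (3j)²=1/21 [(1 2 3; 0 -2 2)], sign=-1
I_A²/I_B² = (3/35)/(1/21) = 9/5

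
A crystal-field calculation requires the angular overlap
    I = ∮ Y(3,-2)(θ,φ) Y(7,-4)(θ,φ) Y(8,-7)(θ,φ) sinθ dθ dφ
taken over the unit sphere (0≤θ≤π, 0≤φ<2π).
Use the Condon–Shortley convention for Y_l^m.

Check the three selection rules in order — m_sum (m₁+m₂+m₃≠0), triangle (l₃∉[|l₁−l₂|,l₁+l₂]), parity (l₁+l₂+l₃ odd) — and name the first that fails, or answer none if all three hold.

m_sum

azimuthal sum: -2 − 4 − 7 = -13  ✗
4 ≤ 8 ≤ 10 (triangle on l)
L = 3 + 7 + 8 = 18 (even)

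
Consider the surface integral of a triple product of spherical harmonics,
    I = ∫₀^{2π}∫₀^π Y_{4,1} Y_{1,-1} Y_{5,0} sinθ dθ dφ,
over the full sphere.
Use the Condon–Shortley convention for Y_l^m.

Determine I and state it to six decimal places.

m-sum 0 ✓  L=10 even ✓  3≤5≤5 ✓
Π(2lᵢ+1) = 9×3×11 = 297
triangle coeff Δ(4,1,5) = 1/495
Σ_t [0,0]: t=0:+1/576 = 1/576
(3j)²=5/99 [(4 1 5; 0 0 0)], sign=-1
Σ_t [0,0]: t=0:+1/1440 = 1/1440
(3j)²=2/99 [(4 1 5; 1 -1 0)], sign=-1
⇒ 4πI² = 10/33
I = (+1)√(10/33/(4π)) = 0.15528807

0.155288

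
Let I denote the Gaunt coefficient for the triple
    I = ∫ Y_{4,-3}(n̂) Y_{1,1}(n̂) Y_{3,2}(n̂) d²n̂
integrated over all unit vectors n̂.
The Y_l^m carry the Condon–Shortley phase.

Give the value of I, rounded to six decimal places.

m-sum 0 ✓  L=8 even ✓  3≤3≤5 ✓
Π(2lᵢ+1) = 9×3×7 = 189
triangle coeff Δ(4,1,3) = 1/252
Σ_t [1,1]: t=1:−1/36 = -1/36
(3j)²=4/63 [(4 1 3; 0 0 0)], sign=+1
Σ_t [2,2]: t=2:+1/240 = 1/240
(3j)²=1/12 [(4 1 3; -3 1 2)], sign=-1
⇒ 4πI² = 1/1
I = (-1)√(1/1/(4π)) = -0.28209479

-0.282095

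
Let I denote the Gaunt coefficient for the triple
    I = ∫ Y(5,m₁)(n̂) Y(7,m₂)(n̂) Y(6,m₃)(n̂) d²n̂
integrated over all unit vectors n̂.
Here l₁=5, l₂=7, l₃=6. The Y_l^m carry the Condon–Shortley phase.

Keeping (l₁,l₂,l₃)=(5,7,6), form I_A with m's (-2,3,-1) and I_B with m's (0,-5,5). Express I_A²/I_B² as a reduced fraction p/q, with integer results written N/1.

Shared (l₁,l₂,l₃)=(5,7,6): N and (l;000)² cancel in I_A²/I_B².
A: Δ = 6!·4!·8!/19! = 1/174594420; Racah Σ t=3..6: t=3:−1/4354560 t=4:+1/414720 t=5:−1/345600 t=6:+1/2488320 = -1/3225600; ⇒ 3j(5 7 6; -2 3 -1)² = 81/92378, sgn +1
B: Δ = 6!·4!·8!/19! = 1/174594420; Racah Σ t=1..2: t=1:−1/14515200 t=2:+1/11612160 = 1/58060800; ⇒ 3j(5 7 6; 0 -5 5)² = 55/58786, sgn -1
I_A²/I_B² = (81/92378)/(55/58786) = 567/605

567/605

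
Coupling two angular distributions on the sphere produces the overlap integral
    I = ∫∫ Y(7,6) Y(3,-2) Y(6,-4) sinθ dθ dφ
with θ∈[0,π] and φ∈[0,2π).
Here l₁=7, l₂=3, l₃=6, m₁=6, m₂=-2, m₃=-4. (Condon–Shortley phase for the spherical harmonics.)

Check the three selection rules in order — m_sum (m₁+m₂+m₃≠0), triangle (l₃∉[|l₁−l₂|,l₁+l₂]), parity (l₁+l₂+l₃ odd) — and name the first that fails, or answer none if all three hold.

m₁+m₂+m₃ = 6 − 2 − 4 = 0  ✓
triangle: |7−3|=4 ≤ l₃=6 ≤ 7+3=10  ✓
parity: l₁+l₂+l₃ = 16 is even  ✓

none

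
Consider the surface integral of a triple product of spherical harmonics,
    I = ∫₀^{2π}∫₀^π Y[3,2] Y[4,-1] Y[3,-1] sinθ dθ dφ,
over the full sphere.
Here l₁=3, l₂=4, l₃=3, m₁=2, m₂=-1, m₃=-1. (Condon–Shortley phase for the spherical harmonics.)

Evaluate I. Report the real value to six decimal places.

Rules hold: Σm=0, L=10 even, 1≤3≤7.
N = 7·9·7 = 441
Δ = 4!·2!·4!/11! = 1/34650
Racah Σ t=1..3: t=1:−1/72 t=2:+1/16 t=3:−1/72 = 5/144
⇒ 3j(3 4 3; 0 0 0)² = 2/77, sgn -1
Racah Σ t=0..1: t=0:+1/144 t=1:−1/48 = -1/72
⇒ 3j(3 4 3; 2 -1 -1)² = 16/693, sgn -1
4πI² = N·(3j₀)²·(3jₘ)² = 32/121
I = +1·√(0.264463/4π) = 0.14506992

0.145070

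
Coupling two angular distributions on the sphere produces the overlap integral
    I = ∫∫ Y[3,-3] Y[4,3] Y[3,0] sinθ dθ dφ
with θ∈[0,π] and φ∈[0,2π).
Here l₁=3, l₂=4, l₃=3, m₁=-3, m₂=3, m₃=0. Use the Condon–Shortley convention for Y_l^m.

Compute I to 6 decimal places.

0.203551

Rules hold: Σm=0, L=10 even, 1≤3≤7.
N = 7·9·7 = 441
Δ = 4!·2!·4!/11! = 1/34650
Racah Σ t=1..3: t=1:−1/72 t=2:+1/16 t=3:−1/72 = 5/144
⇒ 3j(3 4 3; 0 0 0)² = 2/77, sgn -1
Racah Σ t=4..4: t=4:+1/288 = 1/288
⇒ 3j(3 4 3; -3 3 0)² = 1/22, sgn -1
4πI² = N·(3j₀)²·(3jₘ)² = 63/121
I = +1·√(0.520661/4π) = 0.20355073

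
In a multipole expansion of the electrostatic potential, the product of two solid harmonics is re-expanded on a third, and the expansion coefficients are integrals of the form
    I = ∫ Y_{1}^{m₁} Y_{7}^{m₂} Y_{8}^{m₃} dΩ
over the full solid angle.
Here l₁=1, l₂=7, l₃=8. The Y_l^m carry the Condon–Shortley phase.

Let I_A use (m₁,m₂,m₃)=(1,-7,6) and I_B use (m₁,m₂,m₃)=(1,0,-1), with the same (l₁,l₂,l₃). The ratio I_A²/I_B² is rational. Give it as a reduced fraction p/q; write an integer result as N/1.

1/36

l's match ⇒ only the (l;m) 3-j factors differ between A and B.
A: triangle coeff Δ(1,7,8) = 1/2040; Σ_t [0,0]: t=0:+1/174356582400 = 1/174356582400; (3j)²=1/2040 [(1 7 8; 1 -7 6)], sign=+1
B: triangle coeff Δ(1,7,8) = 1/2040; Σ_t [0,0]: t=0:+1/50803200 = 1/50803200; (3j)²=3/170 [(1 7 8; 1 0 -1)], sign=-1
I_A²/I_B² = (1/2040)/(3/170) = 1/36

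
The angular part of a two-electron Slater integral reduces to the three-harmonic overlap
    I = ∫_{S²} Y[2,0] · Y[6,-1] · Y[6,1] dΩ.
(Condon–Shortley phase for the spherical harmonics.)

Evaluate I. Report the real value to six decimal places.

Rules hold: Σm=0, L=14 even, 4≤6≤8.
N = 5·13·13 = 845
Δ = 2!·2!·10!/15! = 1/90090
Racah Σ t=0..2: t=0:+1/69120 t=1:−1/14400 t=2:+1/69120 = -7/172800
⇒ 3j(2 6 6; 0 0 0)² = 14/715, sgn -1
Racah Σ t=0..2: t=0:+1/57600 t=1:−1/17280 t=2:+1/120960 = -13/403200
⇒ 3j(2 6 6; 0 -1 1)² = 13/770, sgn +1
4πI² = N·(3j₀)²·(3jₘ)² = 169/605
I = -1·√(0.279339/4π) = -0.14909419

-0.149094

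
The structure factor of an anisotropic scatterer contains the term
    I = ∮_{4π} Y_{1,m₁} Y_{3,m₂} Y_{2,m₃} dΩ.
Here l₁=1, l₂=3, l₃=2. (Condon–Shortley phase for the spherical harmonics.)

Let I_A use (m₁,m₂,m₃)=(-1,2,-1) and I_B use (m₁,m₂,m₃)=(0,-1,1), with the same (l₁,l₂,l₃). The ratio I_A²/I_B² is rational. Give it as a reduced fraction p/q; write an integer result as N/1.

l's match ⇒ only the (l;m) 3-j factors differ between A and B.
A: triangle coeff Δ(1,3,2) = 1/105; Σ_t [2,2]: t=2:+1/12 = 1/12; (3j)²=2/21 [(1 3 2; -1 2 -1)], sign=-1
B: triangle coeff Δ(1,3,2) = 1/105; Σ_t [1,1]: t=1:−1/6 = -1/6; (3j)²=8/105 [(1 3 2; 0 -1 1)], sign=+1
I_A²/I_B² = (2/21)/(8/105) = 5/4

5/4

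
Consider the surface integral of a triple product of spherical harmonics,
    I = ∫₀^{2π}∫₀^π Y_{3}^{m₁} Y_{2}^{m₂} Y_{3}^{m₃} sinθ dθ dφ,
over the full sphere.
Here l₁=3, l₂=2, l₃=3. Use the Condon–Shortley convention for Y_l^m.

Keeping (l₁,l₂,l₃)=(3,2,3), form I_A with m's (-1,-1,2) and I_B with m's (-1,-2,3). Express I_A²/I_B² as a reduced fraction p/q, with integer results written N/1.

3/2

l's match ⇒ only the (l;m) 3-j factors differ between A and B.
A: triangle coeff Δ(3,2,3) = 1/3780; Σ_t [0,1]: t=0:+1/48 t=1:−1/12 = -1/16; (3j)²=1/28 [(3 2 3; -1 -1 2)], sign=+1
B: triangle coeff Δ(3,2,3) = 1/3780; Σ_t [0,0]: t=0:+1/96 = 1/96; (3j)²=1/42 [(3 2 3; -1 -2 3)], sign=+1
I_A²/I_B² = (1/28)/(1/42) = 3/2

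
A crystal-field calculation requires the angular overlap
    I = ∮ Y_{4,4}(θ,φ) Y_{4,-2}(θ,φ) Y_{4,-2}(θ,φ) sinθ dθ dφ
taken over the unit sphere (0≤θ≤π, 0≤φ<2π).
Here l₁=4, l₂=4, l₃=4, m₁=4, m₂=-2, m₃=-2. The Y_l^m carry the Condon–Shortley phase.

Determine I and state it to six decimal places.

0.190983

m-sum 0 ✓  L=12 even ✓  0≤4≤8 ✓
Π(2lᵢ+1) = 9×9×9 = 729
triangle coeff Δ(4,4,4) = 1/450450
Σ_t [0,4]: t=0:+1/13824 t=1:−1/216 t=2:+1/64 t=3:−1/216 t=4:+1/13824 = 5/768
(3j)²=18/1001 [(4 4 4; 0 0 0)], sign=+1
Σ_t [0,0]: t=0:+1/2304 = 1/2304
(3j)²=5/143 [(4 4 4; 4 -2 -2)], sign=+1
⇒ 4πI² = 65610/143143
I = (+1)√(65610/143143/(4π)) = 0.19098314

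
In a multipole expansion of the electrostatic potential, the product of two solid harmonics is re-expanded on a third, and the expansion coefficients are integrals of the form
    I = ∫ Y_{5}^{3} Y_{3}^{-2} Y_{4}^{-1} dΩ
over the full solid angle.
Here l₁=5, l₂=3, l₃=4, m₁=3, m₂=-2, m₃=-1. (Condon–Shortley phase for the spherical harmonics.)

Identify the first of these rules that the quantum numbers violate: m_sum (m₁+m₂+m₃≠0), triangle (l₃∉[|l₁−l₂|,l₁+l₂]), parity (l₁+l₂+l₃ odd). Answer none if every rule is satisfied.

none

Σmᵢ = 0  ✓
l₃∈[|l₁−l₂|,l₁+l₂]=[2,8], have l₃=4  ✓
Σlᵢ = 12 ⇒ even  ✓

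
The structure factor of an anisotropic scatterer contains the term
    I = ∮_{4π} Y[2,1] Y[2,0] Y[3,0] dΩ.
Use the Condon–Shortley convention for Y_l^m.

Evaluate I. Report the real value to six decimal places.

0.000000

1 + 0 + 0 = 1 ≠ 0: azimuthal integral kills it; I = 0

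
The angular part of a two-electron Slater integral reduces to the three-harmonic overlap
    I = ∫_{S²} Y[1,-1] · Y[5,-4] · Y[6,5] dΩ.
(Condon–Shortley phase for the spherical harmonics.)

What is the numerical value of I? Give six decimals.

Checks pass: Σm=0; 12 even; l₃=6∈[4,6].
(2·1+1)(2·5+1)(2·6+1) = 429
Δ: 0! 2! 10! / 13! → 1/858
sum: t=0:+1/14400 = 1/14400
3j²(1 5 6; 0 0 0) = Δ·Π!·Σ² = 6/143  (sign +1)
sum: t=0:+1/725760 = 1/725760
3j²(1 5 6; -1 -4 5) = Δ·Π!·Σ² = 5/78  (sign -1)
combine: 4πI² = 429·6/143·5/78 = 15/13
take √, sign -1: I = -0.30301841

-0.303018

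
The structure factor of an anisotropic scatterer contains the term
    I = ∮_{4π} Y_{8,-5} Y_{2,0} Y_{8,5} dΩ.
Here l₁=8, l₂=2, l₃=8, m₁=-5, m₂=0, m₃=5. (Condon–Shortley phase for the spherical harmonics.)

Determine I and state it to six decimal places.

Checks pass: Σm=0; 18 even; l₃=8∈[6,10].
(2·8+1)(2·2+1)(2·8+1) = 1445
Δ: 2! 14! 2! / 19! → 1/348840
sum: t=0:+1/116121600 t=1:−1/25401600 t=2:+1/116121600 = -1/45158400
3j²(8 2 8; 0 0 0) = Δ·Π!·Σ² = 24/1615  (sign -1)
sum: t=0:+1/24908083200 t=1:−1/958003200 t=2:+1/958003200 = 1/24908083200
3j²(8 2 8; -5 0 5) = Δ·Π!·Σ² = 1/38760  (sign -1)
combine: 4πI² = 1445·24/1615·1/38760 = 1/1805
take √, sign +1: I = 0.00663982

0.006640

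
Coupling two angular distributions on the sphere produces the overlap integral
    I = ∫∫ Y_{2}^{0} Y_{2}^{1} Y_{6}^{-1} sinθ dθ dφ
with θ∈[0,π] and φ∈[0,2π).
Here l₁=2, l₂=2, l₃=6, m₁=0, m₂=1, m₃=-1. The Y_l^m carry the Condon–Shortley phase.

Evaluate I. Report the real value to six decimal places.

l₃=6 ∉ [0,4] — triangle fails ⇒ I = 0

0.000000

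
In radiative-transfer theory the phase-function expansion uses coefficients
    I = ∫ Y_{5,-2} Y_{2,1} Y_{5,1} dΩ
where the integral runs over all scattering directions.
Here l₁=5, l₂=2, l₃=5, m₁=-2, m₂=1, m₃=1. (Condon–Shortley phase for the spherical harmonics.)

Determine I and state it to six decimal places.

Checks pass: Σm=0; 12 even; l₃=5∈[3,7].
(2·5+1)(2·2+1)(2·5+1) = 605
Δ: 2! 8! 2! / 13! → 1/38610
sum: t=0:+1/2880 t=1:−1/576 t=2:+1/2880 = -1/960
3j²(5 2 5; 0 0 0) = Δ·Π!·Σ² = 10/429  (sign +1)
sum: t=1:−1/2880 t=2:+1/1440 = 1/2880
3j²(5 2 5; -2 1 1) = Δ·Π!·Σ² = 7/715  (sign +1)
combine: 4πI² = 605·10/429·7/715 = 70/507
take √, sign +1: I = 0.10481902

0.104819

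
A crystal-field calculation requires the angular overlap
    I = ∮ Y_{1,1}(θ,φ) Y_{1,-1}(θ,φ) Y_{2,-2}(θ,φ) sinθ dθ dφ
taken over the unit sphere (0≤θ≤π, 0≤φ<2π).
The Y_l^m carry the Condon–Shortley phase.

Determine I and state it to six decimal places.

0.000000

1 − 1 − 2 = -2 ≠ 0: azimuthal integral kills it; I = 0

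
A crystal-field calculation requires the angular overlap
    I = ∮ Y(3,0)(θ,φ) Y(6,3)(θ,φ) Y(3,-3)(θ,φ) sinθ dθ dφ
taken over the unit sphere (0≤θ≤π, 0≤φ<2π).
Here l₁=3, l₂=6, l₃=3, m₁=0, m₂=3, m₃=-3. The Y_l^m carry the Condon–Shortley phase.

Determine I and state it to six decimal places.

m-sum 0 ✓  L=12 even ✓  3≤3≤9 ✓
Π(2lᵢ+1) = 7×13×7 = 637
triangle coeff Δ(3,6,3) = 1/12012
Σ_t [3,3]: t=3:−1/1296 = -1/1296
(3j)²=100/3003 [(3 6 3; 0 0 0)], sign=+1
Σ_t [3,3]: t=3:−1/25920 = -1/25920
(3j)²=1/143 [(3 6 3; 0 3 -3)], sign=-1
⇒ 4πI² = 700/4719
I = (-1)√(700/4719/(4π)) = -0.10864734

-0.108647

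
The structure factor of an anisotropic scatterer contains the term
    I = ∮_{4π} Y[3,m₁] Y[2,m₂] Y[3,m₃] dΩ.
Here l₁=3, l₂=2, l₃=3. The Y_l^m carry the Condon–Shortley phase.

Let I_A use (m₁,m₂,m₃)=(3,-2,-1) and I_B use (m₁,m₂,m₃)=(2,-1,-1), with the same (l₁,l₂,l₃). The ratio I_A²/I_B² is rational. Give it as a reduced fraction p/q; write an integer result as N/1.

2/3

Same 3,2,3: normalisation and zero-m 3j drop out of the ratio.
A: Δ: 2! 4! 2! / 9! → 1/3780; sum: t=0:+1/96 = 1/96; 3j²(3 2 3; 3 -2 -1) = Δ·Π!·Σ² = 1/42  (sign +1)
B: Δ: 2! 4! 2! / 9! → 1/3780; sum: t=0:+1/12 t=1:−1/48 = 1/16; 3j²(3 2 3; 2 -1 -1) = Δ·Π!·Σ² = 1/28  (sign +1)
I_A²/I_B² = (1/42)/(1/28) = 2/3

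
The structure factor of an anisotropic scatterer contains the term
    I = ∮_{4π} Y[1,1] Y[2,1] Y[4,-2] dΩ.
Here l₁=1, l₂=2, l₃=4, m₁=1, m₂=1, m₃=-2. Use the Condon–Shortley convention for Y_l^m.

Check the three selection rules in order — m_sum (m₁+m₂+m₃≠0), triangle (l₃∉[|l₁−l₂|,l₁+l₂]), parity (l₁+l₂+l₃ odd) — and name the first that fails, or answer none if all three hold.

azimuthal sum: 1 + 1 − 2 = 0  ✓
1 ≤ 4 ≤ 3 (triangle on l)  ✗
L = 1 + 2 + 4 = 7 (odd)

triangle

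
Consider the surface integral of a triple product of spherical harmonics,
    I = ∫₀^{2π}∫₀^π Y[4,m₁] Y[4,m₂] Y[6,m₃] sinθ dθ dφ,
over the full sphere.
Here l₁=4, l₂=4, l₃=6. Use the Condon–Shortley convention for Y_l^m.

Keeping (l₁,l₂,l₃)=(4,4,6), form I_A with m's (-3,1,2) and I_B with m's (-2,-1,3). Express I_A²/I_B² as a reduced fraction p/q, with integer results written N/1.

18/7

Same 4,4,6: normalisation and zero-m 3j drop out of the ratio.
A: Δ: 2! 6! 6! / 15! → 1/1261260; sum: t=1:−1/34560 t=2:+1/8640 = 1/11520; 3j²(4 4 6; -3 1 2) = Δ·Π!·Σ² = 3/143  (sign +1)
B: Δ: 2! 6! 6! / 15! → 1/1261260; sum: t=0:+1/51840 t=1:−1/5760 t=2:+1/11520 = -7/103680; 3j²(4 4 6; -2 -1 3) = Δ·Π!·Σ² = 7/858  (sign +1)
I_A²/I_B² = (3/143)/(7/858) = 18/7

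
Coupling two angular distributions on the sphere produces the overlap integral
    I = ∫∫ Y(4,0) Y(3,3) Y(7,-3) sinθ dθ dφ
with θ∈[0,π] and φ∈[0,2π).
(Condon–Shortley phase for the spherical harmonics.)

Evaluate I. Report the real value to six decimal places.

-0.097643

Checks pass: Σm=0; 14 even; l₃=7∈[1,7].
(2·4+1)(2·3+1)(2·7+1) = 945
Δ: 0! 8! 6! / 15! → 1/45045
sum: t=0:+1/20736 = 1/20736
3j²(4 3 7; 0 0 0) = Δ·Π!·Σ² = 35/1287  (sign -1)
sum: t=0:+1/414720 = 1/414720
3j²(4 3 7; 0 3 -3) = Δ·Π!·Σ² = 2/429  (sign +1)
combine: 4πI² = 945·35/1287·2/429 = 2450/20449
take √, sign -1: I = -0.09764322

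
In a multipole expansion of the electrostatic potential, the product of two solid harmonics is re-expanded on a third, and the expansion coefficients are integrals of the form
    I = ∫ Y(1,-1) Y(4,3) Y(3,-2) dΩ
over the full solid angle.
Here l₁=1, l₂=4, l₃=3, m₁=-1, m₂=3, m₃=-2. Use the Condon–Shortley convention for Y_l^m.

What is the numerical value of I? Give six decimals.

-0.282095

Rules hold: Σm=0, L=8 even, 3≤3≤5.
N = 3·9·7 = 189
Δ = 2!·0!·6!/9! = 1/252
Racah Σ t=1..1: t=1:−1/36 = -1/36
⇒ 3j(1 4 3; 0 0 0)² = 4/63, sgn +1
Racah Σ t=2..2: t=2:+1/240 = 1/240
⇒ 3j(1 4 3; -1 3 -2)² = 1/12, sgn -1
4πI² = N·(3j₀)²·(3jₘ)² = 1/1
I = -1·√(1/4π) = -0.28209479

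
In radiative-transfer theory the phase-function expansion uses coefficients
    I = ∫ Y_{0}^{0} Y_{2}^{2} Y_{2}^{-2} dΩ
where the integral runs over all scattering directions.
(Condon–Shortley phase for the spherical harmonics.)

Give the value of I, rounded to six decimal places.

0.282095

Rules hold: Σm=0, L=4 even, 2≤2≤2.
N = 1·5·5 = 25
Δ = 0!·0!·4!/5! = 1/5
Racah Σ t=0..0: t=0:+1/4 = 1/4
⇒ 3j(0 2 2; 0 0 0)² = 1/5, sgn +1
Racah Σ t=0..0: t=0:+1/24 = 1/24
⇒ 3j(0 2 2; 0 2 -2)² = 1/5, sgn +1
4πI² = N·(3j₀)²·(3jₘ)² = 1/1
I = +1·√(1/4π) = 0.28209479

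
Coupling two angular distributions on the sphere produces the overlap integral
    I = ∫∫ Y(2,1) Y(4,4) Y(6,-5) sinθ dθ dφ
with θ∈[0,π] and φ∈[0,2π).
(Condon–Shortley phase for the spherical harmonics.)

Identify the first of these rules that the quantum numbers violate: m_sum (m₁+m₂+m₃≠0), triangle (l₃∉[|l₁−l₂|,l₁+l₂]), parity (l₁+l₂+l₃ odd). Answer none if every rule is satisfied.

azimuthal sum: 1 + 4 − 5 = 0  ✓
2 ≤ 6 ≤ 6 (triangle on l)  ✓
L = 2 + 4 + 6 = 12 (even)  ✓

none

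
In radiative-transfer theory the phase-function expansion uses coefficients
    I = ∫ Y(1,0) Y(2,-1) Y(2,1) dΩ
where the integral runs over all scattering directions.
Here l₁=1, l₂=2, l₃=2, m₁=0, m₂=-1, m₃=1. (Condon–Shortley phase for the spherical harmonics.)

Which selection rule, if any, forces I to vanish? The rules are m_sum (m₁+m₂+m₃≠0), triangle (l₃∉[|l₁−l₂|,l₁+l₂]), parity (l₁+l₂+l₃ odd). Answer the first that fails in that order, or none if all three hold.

parity

Σmᵢ = 0  ✓
l₃∈[|l₁−l₂|,l₁+l₂]=[1,3], have l₃=2  ✓
Σlᵢ = 5 ⇒ odd  ✗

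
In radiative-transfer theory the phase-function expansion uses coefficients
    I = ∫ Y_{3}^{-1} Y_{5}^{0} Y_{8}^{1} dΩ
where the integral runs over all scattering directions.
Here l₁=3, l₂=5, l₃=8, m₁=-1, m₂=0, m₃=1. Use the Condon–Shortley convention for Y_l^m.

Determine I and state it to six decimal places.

Checks pass: Σm=0; 16 even; l₃=8∈[2,8].
(2·3+1)(2·5+1)(2·8+1) = 1309
Δ: 0! 6! 10! / 17! → 1/136136
sum: t=0:+1/518400 = 1/518400
3j²(3 5 8; 0 0 0) = Δ·Π!·Σ² = 56/2431  (sign +1)
sum: t=0:+1/691200 = 1/691200
3j²(3 5 8; -1 0 1) = Δ·Π!·Σ² = 189/9724  (sign -1)
combine: 4πI² = 1309·56/2431·189/9724 = 18522/31603
take √, sign -1: I = -0.21596076

-0.215961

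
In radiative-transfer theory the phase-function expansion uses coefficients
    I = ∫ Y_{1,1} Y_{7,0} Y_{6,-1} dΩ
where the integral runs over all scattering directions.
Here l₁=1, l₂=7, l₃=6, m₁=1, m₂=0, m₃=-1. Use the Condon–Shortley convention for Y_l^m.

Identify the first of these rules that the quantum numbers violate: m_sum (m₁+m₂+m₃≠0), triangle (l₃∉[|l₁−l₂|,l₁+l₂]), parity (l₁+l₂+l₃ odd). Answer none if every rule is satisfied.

none

Σmᵢ = 0  ✓
l₃∈[|l₁−l₂|,l₁+l₂]=[6,8], have l₃=6  ✓
Σlᵢ = 14 ⇒ even  ✓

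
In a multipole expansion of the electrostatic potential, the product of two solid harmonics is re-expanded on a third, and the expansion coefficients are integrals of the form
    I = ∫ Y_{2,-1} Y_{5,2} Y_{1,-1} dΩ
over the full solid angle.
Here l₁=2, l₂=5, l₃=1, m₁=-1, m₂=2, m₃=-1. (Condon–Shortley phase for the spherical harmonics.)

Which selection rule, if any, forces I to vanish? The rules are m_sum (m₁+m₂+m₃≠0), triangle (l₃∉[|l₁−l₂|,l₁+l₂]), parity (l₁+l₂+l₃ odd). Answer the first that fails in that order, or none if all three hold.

azimuthal sum: -1 + 2 − 1 = 0  ✓
3 ≤ 1 ≤ 7 (triangle on l)  ✗
L = 2 + 5 + 1 = 8 (even)

triangle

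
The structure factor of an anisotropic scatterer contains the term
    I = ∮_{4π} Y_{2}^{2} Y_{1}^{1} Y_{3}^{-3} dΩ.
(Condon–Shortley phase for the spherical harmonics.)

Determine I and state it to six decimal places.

-0.319865

Rules hold: Σm=0, L=6 even, 1≤3≤3.
N = 5·3·7 = 105
Δ = 0!·4!·2!/7! = 1/105
Racah Σ t=0..0: t=0:+1/4 = 1/4
⇒ 3j(2 1 3; 0 0 0)² = 3/35, sgn -1
Racah Σ t=0..0: t=0:+1/48 = 1/48
⇒ 3j(2 1 3; 2 1 -3)² = 1/7, sgn +1
4πI² = N·(3j₀)²·(3jₘ)² = 9/7
I = -1·√(1.28571/4π) = -0.31986543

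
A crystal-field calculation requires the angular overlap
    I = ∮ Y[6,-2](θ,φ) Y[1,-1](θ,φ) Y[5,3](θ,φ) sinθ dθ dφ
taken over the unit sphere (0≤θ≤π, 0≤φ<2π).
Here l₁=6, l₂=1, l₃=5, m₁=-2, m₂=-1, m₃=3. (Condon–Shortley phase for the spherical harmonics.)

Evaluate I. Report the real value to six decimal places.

0.100084

Rules hold: Σm=0, L=12 even, 5≤5≤7.
N = 13·3·11 = 429
Δ = 2!·10!·0!/13! = 1/858
Racah Σ t=1..1: t=1:−1/14400 = -1/14400
⇒ 3j(6 1 5; 0 0 0)² = 6/143, sgn +1
Racah Σ t=0..0: t=0:+1/161280 = 1/161280
⇒ 3j(6 1 5; -2 -1 3)² = 1/143, sgn +1
4πI² = N·(3j₀)²·(3jₘ)² = 18/143
I = +1·√(0.125874/4π) = 0.10008369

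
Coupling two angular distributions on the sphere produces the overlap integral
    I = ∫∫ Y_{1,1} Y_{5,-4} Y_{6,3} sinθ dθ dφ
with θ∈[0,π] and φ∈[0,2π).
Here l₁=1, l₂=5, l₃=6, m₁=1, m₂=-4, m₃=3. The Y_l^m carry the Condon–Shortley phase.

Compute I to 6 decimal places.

Rules hold: Σm=0, L=12 even, 4≤6≤6.
N = 3·11·13 = 429
Δ = 0!·2!·10!/13! = 1/858
Racah Σ t=0..0: t=0:+1/14400 = 1/14400
⇒ 3j(1 5 6; 0 0 0)² = 6/143, sgn +1
Racah Σ t=0..0: t=0:+1/725760 = 1/725760
⇒ 3j(1 5 6; 1 -4 3)² = 1/286, sgn -1
4πI² = N·(3j₀)²·(3jₘ)² = 9/143
I = -1·√(0.0629371/4π) = -0.07076985

-0.070770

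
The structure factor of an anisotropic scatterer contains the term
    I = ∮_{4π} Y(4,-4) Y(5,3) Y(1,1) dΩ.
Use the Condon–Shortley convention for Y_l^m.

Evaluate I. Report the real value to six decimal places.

m-sum 0 ✓  L=10 even ✓  1≤1≤9 ✓
Π(2lᵢ+1) = 9×11×3 = 297
triangle coeff Δ(4,5,1) = 1/495
Σ_t [4,4]: t=4:+1/576 = 1/576
(3j)²=5/99 [(4 5 1; 0 0 0)], sign=-1
Σ_t [8,8]: t=8:+1/80640 = 1/80640
(3j)²=1/495 [(4 5 1; -4 3 1)], sign=+1
⇒ 4πI² = 1/33
I = (-1)√(1/33/(4π)) = -0.04910640

-0.049106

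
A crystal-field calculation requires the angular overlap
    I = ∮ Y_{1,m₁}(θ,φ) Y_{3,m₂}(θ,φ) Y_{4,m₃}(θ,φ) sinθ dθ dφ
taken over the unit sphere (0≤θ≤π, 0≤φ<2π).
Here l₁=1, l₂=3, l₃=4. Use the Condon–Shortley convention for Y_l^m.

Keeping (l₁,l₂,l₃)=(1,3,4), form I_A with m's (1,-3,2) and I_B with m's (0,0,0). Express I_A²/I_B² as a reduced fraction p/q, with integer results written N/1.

Shared (l₁,l₂,l₃)=(1,3,4): N and (l;000)² cancel in I_A²/I_B².
A: Δ = 0!·2!·6!/9! = 1/252; Racah Σ t=0..0: t=0:+1/1440 = 1/1440; ⇒ 3j(1 3 4; 1 -3 2)² = 1/252, sgn +1
B: Δ = 0!·2!·6!/9! = 1/252; Racah Σ t=0..0: t=0:+1/36 = 1/36; ⇒ 3j(1 3 4; 0 0 0)² = 4/63, sgn +1
I_A²/I_B² = (1/252)/(4/63) = 1/16

1/16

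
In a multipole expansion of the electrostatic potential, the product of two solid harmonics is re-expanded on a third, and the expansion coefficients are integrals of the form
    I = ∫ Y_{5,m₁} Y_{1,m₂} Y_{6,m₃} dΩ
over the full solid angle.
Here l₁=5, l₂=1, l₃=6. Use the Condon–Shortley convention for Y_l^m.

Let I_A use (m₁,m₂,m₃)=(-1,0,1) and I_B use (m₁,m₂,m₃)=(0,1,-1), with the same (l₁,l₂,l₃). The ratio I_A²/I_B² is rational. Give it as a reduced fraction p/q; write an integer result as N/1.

Same 5,1,6: normalisation and zero-m 3j drop out of the ratio.
A: Δ: 0! 10! 2! / 13! → 1/858; sum: t=0:+1/17280 = 1/17280; 3j²(5 1 6; -1 0 1) = Δ·Π!·Σ² = 35/858  (sign -1)
B: Δ: 0! 10! 2! / 13! → 1/858; sum: t=0:+1/28800 = 1/28800; 3j²(5 1 6; 0 1 -1) = Δ·Π!·Σ² = 7/286  (sign -1)
I_A²/I_B² = (35/858)/(7/286) = 5/3

5/3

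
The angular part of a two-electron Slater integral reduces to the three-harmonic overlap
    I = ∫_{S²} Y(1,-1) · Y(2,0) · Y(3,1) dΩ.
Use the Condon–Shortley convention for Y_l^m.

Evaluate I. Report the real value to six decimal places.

-0.202301

Checks pass: Σm=0; 6 even; l₃=3∈[1,3].
(2·1+1)(2·2+1)(2·3+1) = 105
Δ: 0! 2! 4! / 7! → 1/105
sum: t=0:+1/4 = 1/4
3j²(1 2 3; 0 0 0) = Δ·Π!·Σ² = 3/35  (sign -1)
sum: t=0:+1/8 = 1/8
3j²(1 2 3; -1 0 1) = Δ·Π!·Σ² = 2/35  (sign +1)
combine: 4πI² = 105·3/35·2/35 = 18/35
take √, sign -1: I = -0.20230066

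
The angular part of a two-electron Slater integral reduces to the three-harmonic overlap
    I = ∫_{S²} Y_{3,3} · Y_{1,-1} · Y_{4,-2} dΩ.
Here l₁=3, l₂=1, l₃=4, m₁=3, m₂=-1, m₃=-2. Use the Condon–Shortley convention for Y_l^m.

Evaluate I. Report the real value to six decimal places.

0.061558

Checks pass: Σm=0; 8 even; l₃=4∈[2,4].
(2·3+1)(2·1+1)(2·4+1) = 189
Δ: 0! 6! 2! / 9! → 1/252
sum: t=0:+1/36 = 1/36
3j²(3 1 4; 0 0 0) = Δ·Π!·Σ² = 4/63  (sign +1)
sum: t=0:+1/1440 = 1/1440
3j²(3 1 4; 3 -1 -2) = Δ·Π!·Σ² = 1/252  (sign +1)
combine: 4πI² = 189·4/63·1/252 = 1/21
take √, sign +1: I = 0.06155813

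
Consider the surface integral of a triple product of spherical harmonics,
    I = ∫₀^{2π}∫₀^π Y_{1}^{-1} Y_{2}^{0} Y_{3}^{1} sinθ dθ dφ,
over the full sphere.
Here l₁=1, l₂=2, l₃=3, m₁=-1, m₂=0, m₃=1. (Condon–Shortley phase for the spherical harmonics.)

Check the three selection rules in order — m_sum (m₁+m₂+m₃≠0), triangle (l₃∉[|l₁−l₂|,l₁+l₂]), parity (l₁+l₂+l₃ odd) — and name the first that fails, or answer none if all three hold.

none

m₁+m₂+m₃ = -1 + 0 + 1 = 0  ✓
triangle: |1−2|=1 ≤ l₃=3 ≤ 1+2=3  ✓
parity: l₁+l₂+l₃ = 6 is even  ✓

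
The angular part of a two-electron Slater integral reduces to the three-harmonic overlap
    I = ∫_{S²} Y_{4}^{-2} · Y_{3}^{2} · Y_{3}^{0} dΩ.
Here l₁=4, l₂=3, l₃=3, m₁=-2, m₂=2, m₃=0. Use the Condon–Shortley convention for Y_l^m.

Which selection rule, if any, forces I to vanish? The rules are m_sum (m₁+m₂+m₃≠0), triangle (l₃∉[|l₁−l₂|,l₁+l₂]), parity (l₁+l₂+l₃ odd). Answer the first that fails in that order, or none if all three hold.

azimuthal sum: -2 + 2 + 0 = 0  ✓
1 ≤ 3 ≤ 7 (triangle on l)  ✓
L = 4 + 3 + 3 = 10 (even)  ✓

none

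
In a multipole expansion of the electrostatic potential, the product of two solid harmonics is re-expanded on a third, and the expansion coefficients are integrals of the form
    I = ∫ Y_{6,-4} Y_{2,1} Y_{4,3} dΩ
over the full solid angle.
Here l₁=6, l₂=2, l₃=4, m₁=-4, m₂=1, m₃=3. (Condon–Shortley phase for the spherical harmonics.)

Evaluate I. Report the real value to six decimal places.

m-sum 0 ✓  L=12 even ✓  4≤4≤8 ✓
Π(2lᵢ+1) = 13×5×9 = 585
triangle coeff Δ(6,2,4) = 1/6435
Σ_t [2,2]: t=2:+1/2304 = 1/2304
(3j)²=5/143 [(6 2 4; 0 0 0)], sign=+1
Σ_t [3,3]: t=3:−1/30240 = -1/30240
(3j)²=16/429 [(6 2 4; -4 1 3)], sign=+1
⇒ 4πI² = 1200/1573
I = (+1)√(1200/1573/(4π)) = 0.24638901

0.246389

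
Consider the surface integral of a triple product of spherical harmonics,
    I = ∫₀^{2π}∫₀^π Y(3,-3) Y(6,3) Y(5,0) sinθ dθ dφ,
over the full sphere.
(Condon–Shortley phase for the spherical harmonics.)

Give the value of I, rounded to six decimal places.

0.190675

Rules hold: Σm=0, L=14 even, 3≤5≤9.
N = 7·13·11 = 1001
Δ = 4!·2!·8!/15! = 1/675675
Racah Σ t=1..3: t=1:−1/8640 t=2:+1/2304 t=3:−1/8640 = 7/34560
⇒ 3j(3 6 5; 0 0 0)² = 7/429, sgn -1
Racah Σ t=4..4: t=4:+1/34560 = 1/34560
⇒ 3j(3 6 5; -3 3 0)² = 4/143, sgn -1
4πI² = N·(3j₀)²·(3jₘ)² = 196/429
I = +1·√(0.456876/4π) = 0.19067531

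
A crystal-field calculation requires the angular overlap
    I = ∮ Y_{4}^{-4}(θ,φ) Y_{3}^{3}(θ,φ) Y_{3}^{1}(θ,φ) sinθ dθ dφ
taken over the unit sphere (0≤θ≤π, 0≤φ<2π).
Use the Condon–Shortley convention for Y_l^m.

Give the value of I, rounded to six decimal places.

-0.166198

Rules hold: Σm=0, L=10 even, 1≤3≤7.
N = 9·7·7 = 441
Δ = 4!·4!·2!/11! = 1/34650
Racah Σ t=1..3: t=1:−1/72 t=2:+1/16 t=3:−1/72 = 5/144
⇒ 3j(4 3 3; 0 0 0)² = 2/77, sgn -1
Racah Σ t=4..4: t=4:+1/1152 = 1/1152
⇒ 3j(4 3 3; -4 3 1)² = 1/33, sgn +1
4πI² = N·(3j₀)²·(3jₘ)² = 42/121
I = -1·√(0.347107/4π) = -0.16619847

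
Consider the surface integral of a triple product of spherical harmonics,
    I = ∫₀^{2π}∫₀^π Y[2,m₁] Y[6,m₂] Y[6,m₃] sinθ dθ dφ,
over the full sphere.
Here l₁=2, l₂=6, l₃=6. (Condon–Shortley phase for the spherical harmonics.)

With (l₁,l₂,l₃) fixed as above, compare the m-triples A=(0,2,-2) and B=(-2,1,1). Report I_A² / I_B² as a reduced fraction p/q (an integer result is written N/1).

Shared (l₁,l₂,l₃)=(2,6,6): N and (l;000)² cancel in I_A²/I_B².
A: Δ = 2!·2!·10!/15! = 1/90090; Racah Σ t=0..2: t=0:+1/322560 t=1:−1/30240 t=2:+1/69120 = -1/64512; ⇒ 3j(2 6 6; 0 2 -2)² = 10/1001, sgn -1
B: Δ = 2!·2!·10!/15! = 1/90090; Racah Σ t=2..2: t=2:+1/57600 = 1/57600; ⇒ 3j(2 6 6; -2 1 1)² = 21/715, sgn -1
I_A²/I_B² = (10/1001)/(21/715) = 50/147

50/147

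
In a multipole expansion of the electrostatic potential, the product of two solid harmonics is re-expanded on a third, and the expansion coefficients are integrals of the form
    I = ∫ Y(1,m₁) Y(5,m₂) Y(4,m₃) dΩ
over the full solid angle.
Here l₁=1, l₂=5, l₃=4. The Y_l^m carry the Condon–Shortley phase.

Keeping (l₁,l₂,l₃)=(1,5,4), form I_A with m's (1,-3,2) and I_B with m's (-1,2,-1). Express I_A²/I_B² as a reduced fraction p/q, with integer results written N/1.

4/3

Shared (l₁,l₂,l₃)=(1,5,4): N and (l;000)² cancel in I_A²/I_B².
A: Δ = 2!·0!·8!/11! = 1/495; Racah Σ t=0..0: t=0:+1/2880 = 1/2880; ⇒ 3j(1 5 4; 1 -3 2)² = 28/495, sgn +1
B: Δ = 2!·0!·8!/11! = 1/495; Racah Σ t=2..2: t=2:+1/1440 = 1/1440; ⇒ 3j(1 5 4; -1 2 -1)² = 7/165, sgn -1
I_A²/I_B² = (28/495)/(7/165) = 4/3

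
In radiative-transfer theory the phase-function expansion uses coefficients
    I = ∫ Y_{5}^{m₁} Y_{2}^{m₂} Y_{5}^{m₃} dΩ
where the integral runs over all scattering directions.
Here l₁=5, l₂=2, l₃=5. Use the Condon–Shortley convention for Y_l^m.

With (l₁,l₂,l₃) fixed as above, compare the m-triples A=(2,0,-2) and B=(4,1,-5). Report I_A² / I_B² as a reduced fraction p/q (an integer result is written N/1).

4/15

l's match ⇒ only the (l;m) 3-j factors differ between A and B.
A: triangle coeff Δ(5,2,5) = 1/38610; Σ_t [0,2]: t=0:+1/2880 t=1:−1/1440 t=2:+1/20160 = -1/3360; (3j)²=6/715 [(5 2 5; 2 0 -2)], sign=+1
B: triangle coeff Δ(5,2,5) = 1/38610; Σ_t [1,1]: t=1:−1/80640 = -1/80640; (3j)²=9/286 [(5 2 5; 4 1 -5)], sign=-1
I_A²/I_B² = (6/715)/(9/286) = 4/15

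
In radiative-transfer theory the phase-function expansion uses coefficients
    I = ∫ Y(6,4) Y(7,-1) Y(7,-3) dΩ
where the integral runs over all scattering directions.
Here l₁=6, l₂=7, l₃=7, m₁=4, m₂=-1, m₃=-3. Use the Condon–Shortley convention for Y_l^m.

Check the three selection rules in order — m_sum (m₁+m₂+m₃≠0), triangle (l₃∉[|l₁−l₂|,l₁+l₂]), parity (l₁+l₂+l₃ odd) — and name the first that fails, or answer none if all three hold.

m₁+m₂+m₃ = 4 − 1 − 3 = 0  ✓
triangle: |6−7|=1 ≤ l₃=7 ≤ 6+7=13  ✓
parity: l₁+l₂+l₃ = 20 is even  ✓

none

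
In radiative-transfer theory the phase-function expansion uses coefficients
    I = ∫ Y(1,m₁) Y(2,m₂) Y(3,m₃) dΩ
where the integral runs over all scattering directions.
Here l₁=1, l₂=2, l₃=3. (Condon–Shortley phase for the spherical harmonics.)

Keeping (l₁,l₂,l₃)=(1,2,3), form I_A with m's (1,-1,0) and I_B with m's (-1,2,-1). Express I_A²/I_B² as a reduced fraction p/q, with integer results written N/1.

l's match ⇒ only the (l;m) 3-j factors differ between A and B.
A: triangle coeff Δ(1,2,3) = 1/105; Σ_t [0,0]: t=0:+1/12 = 1/12; (3j)²=1/35 [(1 2 3; 1 -1 0)], sign=-1
B: triangle coeff Δ(1,2,3) = 1/105; Σ_t [0,0]: t=0:+1/48 = 1/48; (3j)²=1/105 [(1 2 3; -1 2 -1)], sign=+1
I_A²/I_B² = (1/35)/(1/105) = 3/1

3/1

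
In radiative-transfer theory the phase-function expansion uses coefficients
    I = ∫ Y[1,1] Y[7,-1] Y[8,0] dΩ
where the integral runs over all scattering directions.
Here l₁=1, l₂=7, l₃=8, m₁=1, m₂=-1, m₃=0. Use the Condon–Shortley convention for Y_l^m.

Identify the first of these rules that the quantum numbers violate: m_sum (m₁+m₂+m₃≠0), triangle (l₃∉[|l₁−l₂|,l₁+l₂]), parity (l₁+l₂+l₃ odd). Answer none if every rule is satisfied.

none

m₁+m₂+m₃ = 1 − 1 + 0 = 0  ✓
triangle: |1−7|=6 ≤ l₃=8 ≤ 1+7=8  ✓
parity: l₁+l₂+l₃ = 16 is even  ✓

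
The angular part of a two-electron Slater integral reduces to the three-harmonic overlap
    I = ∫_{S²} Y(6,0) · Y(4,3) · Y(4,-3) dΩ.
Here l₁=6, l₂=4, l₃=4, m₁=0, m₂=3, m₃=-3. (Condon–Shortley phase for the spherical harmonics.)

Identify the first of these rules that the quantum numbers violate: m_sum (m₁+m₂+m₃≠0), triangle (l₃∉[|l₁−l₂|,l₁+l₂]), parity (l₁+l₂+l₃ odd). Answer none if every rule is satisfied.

none

m₁+m₂+m₃ = 0 + 3 − 3 = 0  ✓
triangle: |6−4|=2 ≤ l₃=4 ≤ 6+4=10  ✓
parity: l₁+l₂+l₃ = 14 is even  ✓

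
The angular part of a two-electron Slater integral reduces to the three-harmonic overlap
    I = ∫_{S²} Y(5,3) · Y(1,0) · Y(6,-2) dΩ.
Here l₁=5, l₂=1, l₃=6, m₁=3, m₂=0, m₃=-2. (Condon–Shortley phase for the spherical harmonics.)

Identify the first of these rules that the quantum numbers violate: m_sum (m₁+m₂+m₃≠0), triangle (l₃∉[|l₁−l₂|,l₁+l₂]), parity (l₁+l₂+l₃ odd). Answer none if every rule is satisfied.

azimuthal sum: 3 + 0 − 2 = 1  ✗
4 ≤ 6 ≤ 6 (triangle on l)
L = 5 + 1 + 6 = 12 (even)

m_sum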